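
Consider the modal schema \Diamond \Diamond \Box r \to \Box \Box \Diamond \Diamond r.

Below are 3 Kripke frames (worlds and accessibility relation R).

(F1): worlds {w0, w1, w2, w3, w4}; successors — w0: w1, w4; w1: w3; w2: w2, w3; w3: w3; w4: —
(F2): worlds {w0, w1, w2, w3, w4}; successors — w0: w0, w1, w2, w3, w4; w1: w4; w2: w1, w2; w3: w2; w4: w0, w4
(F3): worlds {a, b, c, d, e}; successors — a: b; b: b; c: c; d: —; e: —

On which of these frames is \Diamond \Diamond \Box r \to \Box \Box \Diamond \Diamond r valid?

Frame correspondent (Sahlqvist): \forall x \forall y \forall z ((x R^2 y \wedge x R^2 z) \to \exists w (yRw \wedge z R^2 w)) — i.e. a generalized confluence (Geach) condition.
(F1): satisfies the condition.
(F2): fails — w0R²w1, w0R²w3 but no w with w1Rw and w3R²w.
(F3): satisfies the condition.
Valid on: (F1), (F3).

(F1), (F3)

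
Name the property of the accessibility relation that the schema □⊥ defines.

emptiness of R

□⊥ is valid iff no world has any successor (otherwise □⊥ fails at any world with one).
The converse is a direct semantic check.
So the correspondent is emptiness of R.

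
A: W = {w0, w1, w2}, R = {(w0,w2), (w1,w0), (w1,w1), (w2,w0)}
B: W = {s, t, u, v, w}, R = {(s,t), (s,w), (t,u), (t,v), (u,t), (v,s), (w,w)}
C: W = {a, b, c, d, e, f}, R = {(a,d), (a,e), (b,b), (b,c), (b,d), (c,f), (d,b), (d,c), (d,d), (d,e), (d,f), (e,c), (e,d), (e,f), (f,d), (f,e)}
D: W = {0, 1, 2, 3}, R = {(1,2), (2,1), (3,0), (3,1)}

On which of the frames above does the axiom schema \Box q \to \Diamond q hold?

The schema corresponds to seriality: \forall x \exists y Rxy.
A: holds.
B: holds.
C: holds.
D: fails — world 0 has no successor.
Valid on: A, B, C.

A, B, C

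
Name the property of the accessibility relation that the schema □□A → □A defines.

density

Suppose □□A→□A is valid. Take Rxy and set V(A)={w : xR²w}. Then □□A at x, so □A at x, so A at y, i.e. ∃z(Rxz∧Rzy).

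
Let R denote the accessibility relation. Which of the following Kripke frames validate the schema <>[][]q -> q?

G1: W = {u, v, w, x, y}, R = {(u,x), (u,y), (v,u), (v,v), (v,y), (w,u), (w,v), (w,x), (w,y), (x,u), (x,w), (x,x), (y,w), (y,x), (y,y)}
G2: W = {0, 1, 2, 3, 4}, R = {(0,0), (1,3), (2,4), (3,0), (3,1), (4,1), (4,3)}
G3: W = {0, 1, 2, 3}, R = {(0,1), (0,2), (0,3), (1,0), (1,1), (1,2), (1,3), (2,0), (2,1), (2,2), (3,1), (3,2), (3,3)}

This is the axiom for a generalized confluence (Geach) condition; its first-order frame correspondent is forall x forall y (xRy -> exists w (y R^2 w & x = w)).
G1: fails — vRu but no t with uR²t and v=t.
G2: fails — 1R3 but no w with 3R²w and 1=w.
G3: satisfies the condition.

G3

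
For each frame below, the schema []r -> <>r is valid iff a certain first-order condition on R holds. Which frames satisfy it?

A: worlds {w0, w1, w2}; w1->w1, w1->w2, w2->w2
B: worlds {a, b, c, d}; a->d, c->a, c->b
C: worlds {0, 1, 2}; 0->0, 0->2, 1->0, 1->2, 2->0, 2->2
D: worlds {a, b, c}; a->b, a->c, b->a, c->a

Frame correspondent (Sahlqvist): forall x exists y Rxy — i.e. seriality.
A: fails — world w0 has no successor.
B: fails — world b has no successor.
C: condition met.
D: condition met.
Valid on: C, D.

C, D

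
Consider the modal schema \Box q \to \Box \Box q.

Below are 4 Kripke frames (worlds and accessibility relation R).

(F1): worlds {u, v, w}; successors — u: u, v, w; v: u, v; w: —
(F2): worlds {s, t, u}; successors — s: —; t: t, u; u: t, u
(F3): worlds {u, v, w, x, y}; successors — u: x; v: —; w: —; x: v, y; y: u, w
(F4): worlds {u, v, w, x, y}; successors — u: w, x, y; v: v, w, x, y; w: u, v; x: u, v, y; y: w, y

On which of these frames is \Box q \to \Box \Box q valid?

(F2)

Frame correspondent (Sahlqvist): \forall x \forall y \forall z (Rxy \wedge Ryz \to Rxz) — i.e. transitivity.
(F1): fails — Rvu and Ruw but not Rvw.
(F2): ✓.
(F3): fails — Rux and Rxy but not Ruy.
(F4): fails — Ruw and Rwu but not Ruu.
Valid on: (F2).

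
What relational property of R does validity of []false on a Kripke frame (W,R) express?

emptiness of R

□⊥ is valid iff no world has any successor (otherwise □⊥ fails at any world with one).
The converse is a direct semantic check.
So the correspondent is emptiness of R.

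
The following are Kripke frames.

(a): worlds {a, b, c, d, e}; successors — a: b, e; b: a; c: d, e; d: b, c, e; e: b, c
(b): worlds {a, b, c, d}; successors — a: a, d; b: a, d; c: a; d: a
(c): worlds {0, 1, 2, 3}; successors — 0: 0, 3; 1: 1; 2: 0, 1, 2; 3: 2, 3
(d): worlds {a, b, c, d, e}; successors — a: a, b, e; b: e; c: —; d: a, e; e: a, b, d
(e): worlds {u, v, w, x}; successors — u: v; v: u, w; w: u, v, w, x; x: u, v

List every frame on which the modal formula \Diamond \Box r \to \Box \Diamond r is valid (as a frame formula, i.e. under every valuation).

(b)

This is the axiom for convergence; its first-order frame correspondent is \forall x \forall y \forall z (Rxy \wedge Rxz \to \exists w (Ryw \wedge Rzw)).
(a): fails — Rab and Rae but b and e have no common successor.
(b): ✓.
(c): fails — R20 and R21 but 0 and 1 have no common successor.
(d): fails — Rab and Rae but b and e have no common successor.
(e): fails — Rwu and Rwv but u and v have no common successor.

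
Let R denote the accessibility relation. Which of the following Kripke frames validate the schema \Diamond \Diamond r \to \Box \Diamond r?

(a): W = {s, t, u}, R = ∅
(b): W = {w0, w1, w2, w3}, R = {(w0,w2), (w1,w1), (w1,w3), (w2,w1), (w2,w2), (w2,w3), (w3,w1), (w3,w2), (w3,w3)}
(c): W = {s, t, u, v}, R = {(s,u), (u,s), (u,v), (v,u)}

(a), (c)

Frame correspondent (Sahlqvist): \forall x \forall y \forall z ((x R^2 y \wedge xRz) \to \exists w (y = w \wedge zRw)) — i.e. a generalized confluence (Geach) condition.
(a): condition met.
(b): fails — w1R²w2, w1Rw1 but no w with w2=w and w1Rw.
(c): condition met.
Valid on: (a), (c).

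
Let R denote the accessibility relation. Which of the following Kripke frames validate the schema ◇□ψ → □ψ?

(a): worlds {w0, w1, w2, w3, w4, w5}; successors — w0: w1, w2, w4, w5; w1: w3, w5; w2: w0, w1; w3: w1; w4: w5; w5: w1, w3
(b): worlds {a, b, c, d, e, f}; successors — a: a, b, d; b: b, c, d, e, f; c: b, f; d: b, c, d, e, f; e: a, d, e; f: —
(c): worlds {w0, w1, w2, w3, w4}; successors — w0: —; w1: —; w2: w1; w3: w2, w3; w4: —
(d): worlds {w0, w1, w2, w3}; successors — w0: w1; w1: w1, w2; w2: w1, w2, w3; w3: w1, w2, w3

none

The schema corresponds to the Euclidean property: ∀x ∀y ∀z (Rxy ∧ Rxz → Ryz).
(a): fails — Rw0w4 and Rw0w4 but not Rw4w4.
(b): fails — Rab and Raa but not Rba.
(c): fails — Rw2w1 and Rw2w1 but not Rw1w1.
(d): fails — Rw2w1 and Rw2w3 but not Rw1w3.
Valid on no frame.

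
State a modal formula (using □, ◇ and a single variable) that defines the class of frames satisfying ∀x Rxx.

This is reflexivity; the standard corresponding axiom is T: □r → r.
Suppose □r→r is valid. At any x set V(r)={w : Rxw}. Then □r holds at x, so r holds at x, i.e. Rxx.

□r → r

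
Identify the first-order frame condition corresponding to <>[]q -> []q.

This is frame-equivalent to ◇q → □◇q (substitute ¬q for q and contrapose).
Suppose ◇q→□◇q is valid. Take Rxy, Rxz and set V(q)={y}. Then ◇q at x, so □◇q at x, so ◇q at z, so some w with Rzw has q; w=y, i.e. Rzy. By symmetry of the argument, Ryz.
Conversely, any frame satisfying forall x forall y forall z (Rxy & Rxz -> Ryz) validates the schema.
So the correspondent is the Euclidean property.

the Euclidean property: forall x forall y forall z (Rxy & Rxz -> Ryz)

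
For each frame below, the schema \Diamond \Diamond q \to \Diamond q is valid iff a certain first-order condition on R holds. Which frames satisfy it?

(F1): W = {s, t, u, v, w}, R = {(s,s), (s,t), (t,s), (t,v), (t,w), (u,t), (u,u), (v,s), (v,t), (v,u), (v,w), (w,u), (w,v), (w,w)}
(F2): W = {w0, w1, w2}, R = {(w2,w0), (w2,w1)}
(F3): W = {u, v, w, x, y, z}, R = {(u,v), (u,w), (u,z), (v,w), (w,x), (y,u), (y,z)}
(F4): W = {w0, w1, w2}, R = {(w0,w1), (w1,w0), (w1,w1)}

(F2)

This is the axiom for transitivity; its first-order frame correspondent is \forall x \forall y \forall z (Rxy \wedge Ryz \to Rxz).
(F1): fails — Rtv and Rvt but not Rtt.
(F2): satisfies the condition.
(F3): fails — Ruw and Rwx but not Rux.
(F4): fails — Rw0w1 and Rw1w0 but not Rw0w0.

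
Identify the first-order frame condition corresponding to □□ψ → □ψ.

density: ∀x ∀y (Rxy → ∃z (Rxz ∧ Rzy))

Suppose □□ψ→□ψ is valid. Take Rxy and set V(ψ)={w : xR²w}. Then □□ψ at x, so □ψ at x, so ψ at y, i.e. ∃z(Rxz∧Rzy).
Conversely, on a frame with density the schema holds at every world under every valuation.
Frame condition: ∀x ∀y (Rxy → ∃z (Rxz ∧ Rzy)).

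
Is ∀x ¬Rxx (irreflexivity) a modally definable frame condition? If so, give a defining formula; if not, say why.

Not definable by any modal formula

Any modally definable frame class is closed under surjective bounded morphisms.
The 5-cycle (worlds 0,1,2,3,4 with 0→1→2→3→4→0) is irreflexive, and the map sending every world to a single reflexive point • is a surjective bounded morphism (forth: every edge maps to (•,•); back: every world has a successor). So any modal formula valid on the 5-cycle is also valid on the reflexive point, which is not irreflexive.
So the class is not modally definable.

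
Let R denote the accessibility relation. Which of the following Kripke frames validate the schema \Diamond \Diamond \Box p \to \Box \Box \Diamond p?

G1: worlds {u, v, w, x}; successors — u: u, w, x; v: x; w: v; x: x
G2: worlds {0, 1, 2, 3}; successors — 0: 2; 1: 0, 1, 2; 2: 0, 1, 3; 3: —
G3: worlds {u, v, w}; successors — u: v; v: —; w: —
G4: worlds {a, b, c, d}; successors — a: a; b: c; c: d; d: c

The schema corresponds to a generalized confluence (Geach) condition: \forall x \forall y \forall z ((x R^2 y \wedge x R^2 z) \to \exists w (yRw \wedge zRw)).
G1: fails — uR²u, uR²w but no t with uRt and wRt.
G2: fails — 0R²0, 0R²3 but no w with 0Rw and 3Rw.
G3: ✓.
G4: ✓.
Valid on: G3, G4.

G3, G4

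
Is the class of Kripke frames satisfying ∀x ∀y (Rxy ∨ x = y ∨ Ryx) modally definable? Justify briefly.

Not definable by any modal formula

If a class were modally definable it would be closed under disjoint unions (Goldblatt–Thomason).
Take 3 disjoint single-world reflexive frames: each is trivially connected, but their disjoint union has 3 worlds with no edge between distinct components, so it is not connected.
Hence connectedness of R is not modally definable.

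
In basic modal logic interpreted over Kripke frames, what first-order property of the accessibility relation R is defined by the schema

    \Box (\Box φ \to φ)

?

This is the T□ axiom.
Its frame correspondent is shift-reflexivity — \forall x \forall y (Rxy \to Ryy).

shift-reflexivity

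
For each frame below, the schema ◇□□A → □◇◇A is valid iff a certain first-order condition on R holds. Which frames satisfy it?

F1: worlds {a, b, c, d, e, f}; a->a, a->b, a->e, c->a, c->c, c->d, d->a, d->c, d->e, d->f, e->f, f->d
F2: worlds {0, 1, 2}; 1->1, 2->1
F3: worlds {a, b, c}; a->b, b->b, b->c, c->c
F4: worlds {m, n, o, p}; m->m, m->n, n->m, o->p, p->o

F2, F3, F4

The schema corresponds to a generalized confluence (Geach) condition: ∀x ∀y ∀z ((xRy ∧ xRz) → ∃w (yR²w ∧ zR²w)).
F1: fails — aRa, aRb but no w with aR²w and bR²w.
F2: holds.
F3: holds.
F4: holds.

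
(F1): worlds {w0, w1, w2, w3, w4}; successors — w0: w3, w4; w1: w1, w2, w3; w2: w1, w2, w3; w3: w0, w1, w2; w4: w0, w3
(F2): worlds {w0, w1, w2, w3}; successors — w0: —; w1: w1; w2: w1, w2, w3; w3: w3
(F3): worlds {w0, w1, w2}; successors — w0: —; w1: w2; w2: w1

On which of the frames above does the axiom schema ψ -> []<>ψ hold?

The schema corresponds to symmetry: forall x forall y (Rxy -> Ryx).
(F1): fails — Rw4w3 but not Rw3w4.
(F2): fails — Rw2w1 but not Rw1w2.
(F3): ✓.
Valid on: (F3).

(F3)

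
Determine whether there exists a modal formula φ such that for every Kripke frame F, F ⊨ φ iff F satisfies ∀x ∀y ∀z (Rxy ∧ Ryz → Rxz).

This is a Sahlqvist condition; the 4 axiom □q → □□q defines it.
Suppose □q→□□q is valid. Take Rxy, Ryz and set V(q)={w : Rxw}. Then □q at x, so □□q at x, so □q at y, so q at z, i.e. Rxz.

Definable; □q → □□q defines it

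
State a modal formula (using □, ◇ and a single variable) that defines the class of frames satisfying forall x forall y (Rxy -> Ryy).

This is shift-reflexivity; the standard corresponding axiom is T□: □(□q → q).

□(□q → q)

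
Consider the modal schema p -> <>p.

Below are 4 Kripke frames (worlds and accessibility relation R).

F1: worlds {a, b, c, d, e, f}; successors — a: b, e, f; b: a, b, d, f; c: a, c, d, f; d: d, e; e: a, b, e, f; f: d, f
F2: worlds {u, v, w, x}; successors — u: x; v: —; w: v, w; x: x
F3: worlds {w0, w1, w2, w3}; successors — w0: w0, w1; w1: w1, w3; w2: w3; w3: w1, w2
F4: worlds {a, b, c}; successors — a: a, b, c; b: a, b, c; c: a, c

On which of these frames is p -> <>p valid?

Frame correspondent (Sahlqvist): forall x exists w (x = w & xRw) — i.e. a generalized confluence (Geach) condition.
F1: fails — at a but no w with a=w and aRw.
F2: fails — at u but no t with u=t and uRt.
F3: fails — at w2 but no w with w2=w and w2Rw.
F4: ✓.
Valid on: F4.

F4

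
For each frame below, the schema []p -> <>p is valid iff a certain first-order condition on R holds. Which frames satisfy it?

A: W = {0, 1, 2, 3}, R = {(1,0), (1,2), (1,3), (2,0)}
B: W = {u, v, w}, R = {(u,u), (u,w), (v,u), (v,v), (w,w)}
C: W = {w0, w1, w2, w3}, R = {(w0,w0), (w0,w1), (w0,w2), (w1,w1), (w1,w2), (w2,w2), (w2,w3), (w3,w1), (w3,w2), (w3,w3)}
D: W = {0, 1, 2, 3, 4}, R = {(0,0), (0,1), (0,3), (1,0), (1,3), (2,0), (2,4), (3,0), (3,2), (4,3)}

B, C, D

This is the axiom for seriality; its first-order frame correspondent is forall x exists y Rxy.
A: fails — world 0 has no successor.
B: ✓.
C: ✓.
D: ✓.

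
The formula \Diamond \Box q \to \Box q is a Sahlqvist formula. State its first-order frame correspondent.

Equivalently (dual form): ◇q → □◇q.
Suppose ◇q→□◇q is valid. Take Rxy, Rxz and set V(q)={y}. Then ◇q at x, so □◇q at x, so ◇q at z, so some w with Rzw has q; w=y, i.e. Rzy. By symmetry of the argument, Ryz.
Conversely, on a frame with the Euclidean property the schema holds at every world under every valuation.
Frame condition: \forall x \forall y \forall z (Rxy \wedge Rxz \to Ryz).

the Euclidean property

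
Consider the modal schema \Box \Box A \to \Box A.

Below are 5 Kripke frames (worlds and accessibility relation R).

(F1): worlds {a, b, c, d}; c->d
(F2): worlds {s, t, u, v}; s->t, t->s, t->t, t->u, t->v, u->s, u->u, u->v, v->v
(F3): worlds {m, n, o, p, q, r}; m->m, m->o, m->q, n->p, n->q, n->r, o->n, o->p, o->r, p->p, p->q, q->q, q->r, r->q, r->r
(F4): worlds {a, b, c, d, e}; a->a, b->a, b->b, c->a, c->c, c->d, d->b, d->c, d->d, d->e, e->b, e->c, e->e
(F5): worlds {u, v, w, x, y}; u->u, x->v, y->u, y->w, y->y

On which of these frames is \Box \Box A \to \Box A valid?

(F2), (F4)

Frame correspondent (Sahlqvist): \forall x \forall y (Rxy \to \exists z (Rxz \wedge Rzy)) — i.e. density.
(F1): fails — Rcd but no z with Rcz and Rzd.
(F2): ✓.
(F3): fails — Ron but no z with Roz and Rzn.
(F4): ✓.
(F5): fails — Rxv but no z with Rxz and Rzv.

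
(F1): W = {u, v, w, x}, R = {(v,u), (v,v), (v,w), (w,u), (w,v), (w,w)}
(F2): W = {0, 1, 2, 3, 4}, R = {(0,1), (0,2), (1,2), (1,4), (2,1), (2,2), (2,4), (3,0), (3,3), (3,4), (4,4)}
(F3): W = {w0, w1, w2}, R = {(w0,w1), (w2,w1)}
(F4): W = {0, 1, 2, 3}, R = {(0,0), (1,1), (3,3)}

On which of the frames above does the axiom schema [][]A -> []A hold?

(F1), (F2), (F4)

This is the axiom for density; its first-order frame correspondent is forall x forall y (Rxy -> exists z (Rxz & Rzy)).
(F1): satisfies the condition.
(F2): satisfies the condition.
(F3): fails — Rw0w1 but no z with Rw0z and Rzw1.
(F4): satisfies the condition.
Valid on: (F1), (F2), (F4).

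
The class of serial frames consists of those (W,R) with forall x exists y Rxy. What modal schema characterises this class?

The condition is seriality. The D schema □ψ → ◇ψ defines it.
Suppose □ψ→◇ψ is valid. At any x set V(ψ)=W. Then □ψ at x, so ◇ψ at x, so x has a successor.

□ψ → ◇ψ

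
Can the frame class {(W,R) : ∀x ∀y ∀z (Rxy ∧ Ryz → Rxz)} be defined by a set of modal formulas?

Definable; □p → □□p defines it

The condition is transitivity. A defining modal formula is □p → □□p.
Suppose □p→□□p is valid. Take Rxy, Ryz and set V(p)={w : Rxw}. Then □p at x, so □□p at x, so □p at y, so p at z, i.e. Rxz.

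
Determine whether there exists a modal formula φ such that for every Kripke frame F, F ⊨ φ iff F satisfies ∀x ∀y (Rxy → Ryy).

This is a Sahlqvist condition; the T□ axiom □(□q → q) defines it.
Suppose □(□q→q) is valid. Take Rxy and set V(q)={w : Ryw}. Then at y, □q holds; since □(□q→q) at x, □q→q at y, so q at y, i.e. Ryy.

Yes, by □(□q → q)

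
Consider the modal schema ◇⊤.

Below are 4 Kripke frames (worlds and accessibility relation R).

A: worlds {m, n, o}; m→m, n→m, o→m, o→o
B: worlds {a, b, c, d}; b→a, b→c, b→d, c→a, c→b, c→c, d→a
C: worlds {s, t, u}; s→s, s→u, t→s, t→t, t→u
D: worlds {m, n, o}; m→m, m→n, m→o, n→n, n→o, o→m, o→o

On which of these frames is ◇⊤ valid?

A, D

The schema corresponds to seriality: ∀x ∃y Rxy.
A: holds.
B: fails — world a has no successor.
C: fails — world u has no successor.
D: holds.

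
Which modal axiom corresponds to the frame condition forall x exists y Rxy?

□s → ◇s

This is seriality; the standard corresponding axiom is D: □s → ◇s.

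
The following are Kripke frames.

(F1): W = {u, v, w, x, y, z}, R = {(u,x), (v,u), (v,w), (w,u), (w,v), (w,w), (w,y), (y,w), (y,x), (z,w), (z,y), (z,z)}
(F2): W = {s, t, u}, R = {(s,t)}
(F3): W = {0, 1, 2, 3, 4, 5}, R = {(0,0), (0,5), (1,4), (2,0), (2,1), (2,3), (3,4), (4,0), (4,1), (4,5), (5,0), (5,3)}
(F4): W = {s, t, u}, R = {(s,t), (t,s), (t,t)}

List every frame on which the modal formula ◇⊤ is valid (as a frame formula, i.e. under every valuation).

(F3)

The schema corresponds to seriality: ∀x ∃y Rxy.
(F1): fails — world x has no successor.
(F2): fails — world t has no successor.
(F3): condition met.
(F4): fails — world u has no successor.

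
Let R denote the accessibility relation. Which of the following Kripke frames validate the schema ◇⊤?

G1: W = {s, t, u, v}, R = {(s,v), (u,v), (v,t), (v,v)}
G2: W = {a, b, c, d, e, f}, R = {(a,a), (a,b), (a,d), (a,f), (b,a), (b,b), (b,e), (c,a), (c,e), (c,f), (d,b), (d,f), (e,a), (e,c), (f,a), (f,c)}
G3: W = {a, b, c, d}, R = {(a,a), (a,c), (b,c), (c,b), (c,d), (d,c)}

The schema corresponds to seriality: ∀x ∃y Rxy.
G1: fails — world t has no successor.
G2: holds.
G3: holds.

G2, G3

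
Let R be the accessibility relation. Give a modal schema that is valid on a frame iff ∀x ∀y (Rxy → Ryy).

□(□s → s)

The condition is shift-reflexivity. The T□ schema □(□s → s) defines it.
Suppose □(□s→s) is valid. Take Rxy and set V(s)={w : Ryw}. Then at y, □s holds; since □(□s→s) at x, □s→s at y, so s at y, i.e. Ryy.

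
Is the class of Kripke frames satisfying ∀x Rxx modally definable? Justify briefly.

Definable; □q → q defines it

Yes: it is reflexivity, defined by the T schema □q → q.
Suppose □q→q is valid. At any x set V(q)={w : Rxw}. Then □q holds at x, so q holds at x, i.e. Rxx.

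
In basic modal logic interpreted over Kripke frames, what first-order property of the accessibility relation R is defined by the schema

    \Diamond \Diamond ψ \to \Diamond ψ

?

This is a form of the 4 axiom.
Its frame correspondent is transitivity — \forall x \forall y \forall z (Rxy \wedge Ryz \to Rxz).

transitivity: \forall x \forall y \forall z (Rxy \wedge Ryz \to Rxz)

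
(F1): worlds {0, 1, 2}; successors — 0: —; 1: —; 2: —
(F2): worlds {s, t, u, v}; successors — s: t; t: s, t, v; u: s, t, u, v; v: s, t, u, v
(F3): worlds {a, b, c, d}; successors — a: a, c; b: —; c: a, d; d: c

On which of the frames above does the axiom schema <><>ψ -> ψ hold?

(F1)

This is the axiom for a generalized confluence (Geach) condition; its first-order frame correspondent is forall x forall y (x R^2 y -> exists w (y = w & x = w)).
(F1): ✓.
(F2): fails — sR²t but t ≠ s.
(F3): fails — aR²c but c ≠ a.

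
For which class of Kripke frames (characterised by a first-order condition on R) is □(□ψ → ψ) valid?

shift-reflexivity: ∀x ∀y (Rxy → Ryy)

Suppose □(□ψ→ψ) is valid. Take Rxy and set V(ψ)={w : Ryw}. Then at y, □ψ holds; since □(□ψ→ψ) at x, □ψ→ψ at y, so ψ at y, i.e. Ryy.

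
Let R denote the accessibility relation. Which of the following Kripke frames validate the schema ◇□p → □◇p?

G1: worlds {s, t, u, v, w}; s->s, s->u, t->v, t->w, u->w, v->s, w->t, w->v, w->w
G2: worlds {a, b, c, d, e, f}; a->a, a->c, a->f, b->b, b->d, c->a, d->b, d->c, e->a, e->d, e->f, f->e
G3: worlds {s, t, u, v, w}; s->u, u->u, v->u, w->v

This is the axiom for convergence; its first-order frame correspondent is ∀x ∀y ∀z (Rxy ∧ Rxz → ∃w (Ryw ∧ Rzw)).
G1: fails — Rsu and Rss but u and s have no common successor.
G2: fails — Raa and Raf but a and f have no common successor.
G3: ✓.

G3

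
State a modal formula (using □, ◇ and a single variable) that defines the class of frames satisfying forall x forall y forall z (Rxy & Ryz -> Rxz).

A defining formula is □p → □□p (the 4 axiom).

□p → □□p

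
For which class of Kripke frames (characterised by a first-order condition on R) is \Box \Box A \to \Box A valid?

Density

Suppose □□A→□A is valid. Take Rxy and set V(A)={w : xR²w}. Then □□A at x, so □A at x, so A at y, i.e. ∃z(Rxz∧Rzy).
Conversely, on a frame with density the schema holds at every world under every valuation.
Frame condition: \forall x \forall y (Rxy \to \exists z (Rxz \wedge Rzy)).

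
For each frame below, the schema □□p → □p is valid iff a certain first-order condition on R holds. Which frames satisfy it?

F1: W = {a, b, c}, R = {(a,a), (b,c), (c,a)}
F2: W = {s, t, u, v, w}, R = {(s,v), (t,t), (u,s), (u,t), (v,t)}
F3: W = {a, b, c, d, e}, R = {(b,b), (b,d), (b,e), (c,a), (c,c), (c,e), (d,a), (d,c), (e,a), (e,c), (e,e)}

F3

This is the axiom for density; its first-order frame correspondent is ∀x ∀y (Rxy → ∃z (Rxz ∧ Rzy)).
F1: fails — Rbc but no z with Rbz and Rzc.
F2: fails — Rus but no z with Ruz and Rzs.
F3: condition met.
Valid on: F3.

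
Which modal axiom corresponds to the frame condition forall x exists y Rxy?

A defining formula is □p → ◇p (the D axiom).
Suppose □p→◇p is valid. At any x set V(p)=W. Then □p at x, so ◇p at x, so x has a successor.

□p → ◇p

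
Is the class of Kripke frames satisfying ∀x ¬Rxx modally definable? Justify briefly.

Modal frame validity is preserved under surjective bounded morphisms.
The 2-cycle (worlds s,t with s→t→s) is irreflexive, and the map sending every world to a single reflexive point • is a surjective bounded morphism (forth: every edge maps to (•,•); back: every world has a successor). So any modal formula valid on the 2-cycle is also valid on the reflexive point, which is not irreflexive.
So no modal formula (or set of formulas) defines exactly the irreflexive frames.

No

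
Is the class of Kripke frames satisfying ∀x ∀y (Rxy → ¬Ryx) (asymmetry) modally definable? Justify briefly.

No — not modally definable

Any modally definable frame class is closed under surjective bounded morphisms.
The 4-cycle (worlds 0,1,2,3 with 0→1→2→3→0) is asymmetric. Mapping every world to a single reflexive point • is a surjective bounded morphism, and the reflexive point is not asymmetric (R•• but asymmetry requires ¬R••).
So the class is not modally definable.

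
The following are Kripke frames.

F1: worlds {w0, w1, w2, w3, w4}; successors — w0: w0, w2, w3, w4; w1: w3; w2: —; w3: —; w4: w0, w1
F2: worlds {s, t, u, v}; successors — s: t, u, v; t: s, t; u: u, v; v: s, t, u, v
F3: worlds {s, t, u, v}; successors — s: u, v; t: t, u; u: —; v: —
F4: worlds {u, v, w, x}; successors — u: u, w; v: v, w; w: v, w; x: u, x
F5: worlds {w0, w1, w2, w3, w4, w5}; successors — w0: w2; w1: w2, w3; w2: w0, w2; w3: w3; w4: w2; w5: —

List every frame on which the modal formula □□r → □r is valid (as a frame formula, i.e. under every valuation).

F2, F4, F5

Frame correspondent (Sahlqvist): ∀x ∀y (Rxy → ∃z (Rxz ∧ Rzy)) — i.e. density.
F1: fails — Rw1w3 but no z with Rw1z and Rzw3.
F2: ✓.
F3: fails — Rsu but no z with Rsz and Rzu.
F4: ✓.
F5: ✓.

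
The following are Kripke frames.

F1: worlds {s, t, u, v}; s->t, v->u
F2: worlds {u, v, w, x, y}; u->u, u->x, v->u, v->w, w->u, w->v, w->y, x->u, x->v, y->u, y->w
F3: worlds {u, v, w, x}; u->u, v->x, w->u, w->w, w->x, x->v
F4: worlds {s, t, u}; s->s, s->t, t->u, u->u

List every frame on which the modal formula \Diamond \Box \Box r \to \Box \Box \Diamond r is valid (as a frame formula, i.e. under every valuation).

This is the axiom for a generalized confluence (Geach) condition; its first-order frame correspondent is \forall x \forall y \forall z ((xRy \wedge x R^2 z) \to \exists w (y R^2 w \wedge zRw)).
F1: holds.
F2: holds.
F3: fails — wRu, wR²v but no t with uR²t and vRt.
F4: fails — sRt, sR²s but no w with tR²w and sRw.
Valid on: F1, F2.

F1, F2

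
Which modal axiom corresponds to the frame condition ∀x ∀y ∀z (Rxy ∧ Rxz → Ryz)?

The condition is the Euclidean property. The 5 schema ◇p → □◇p defines it.
Suppose ◇p→□◇p is valid. Take Rxy, Rxz and set V(p)={y}. Then ◇p at x, so □◇p at x, so ◇p at z, so some w with Rzw has p; w=y, i.e. Rzy. By symmetry of the argument, Ryz.

◇p → □◇p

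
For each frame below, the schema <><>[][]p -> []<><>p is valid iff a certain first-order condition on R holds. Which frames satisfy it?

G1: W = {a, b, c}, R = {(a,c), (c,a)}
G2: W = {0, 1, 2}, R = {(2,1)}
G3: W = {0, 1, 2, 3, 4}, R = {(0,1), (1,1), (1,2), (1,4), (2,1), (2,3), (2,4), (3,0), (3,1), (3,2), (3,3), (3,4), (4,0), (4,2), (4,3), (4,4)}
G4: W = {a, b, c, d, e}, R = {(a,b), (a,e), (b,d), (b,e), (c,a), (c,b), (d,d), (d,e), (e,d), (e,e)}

Frame correspondent (Sahlqvist): forall x forall y forall z ((x R^2 y & xRz) -> exists w (y R^2 w & z R^2 w)) — i.e. a generalized confluence (Geach) condition.
G1: fails — aR²a, aRc but no w with aR²w and cR²w.
G2: satisfies the condition.
G3: satisfies the condition.
G4: satisfies the condition.
Valid on: G2, G3, G4.

G2, G3, G4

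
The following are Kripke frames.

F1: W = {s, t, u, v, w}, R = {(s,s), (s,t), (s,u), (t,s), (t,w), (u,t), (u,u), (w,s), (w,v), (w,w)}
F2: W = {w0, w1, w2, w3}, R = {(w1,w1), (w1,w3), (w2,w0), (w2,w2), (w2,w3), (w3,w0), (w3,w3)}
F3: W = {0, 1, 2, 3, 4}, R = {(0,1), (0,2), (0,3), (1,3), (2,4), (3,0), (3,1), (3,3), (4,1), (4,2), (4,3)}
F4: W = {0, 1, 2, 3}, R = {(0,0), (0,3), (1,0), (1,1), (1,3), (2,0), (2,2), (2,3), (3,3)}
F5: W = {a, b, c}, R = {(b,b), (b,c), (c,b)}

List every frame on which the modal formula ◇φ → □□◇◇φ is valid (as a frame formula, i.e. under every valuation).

Frame correspondent (Sahlqvist): ∀x ∀y ∀z ((xRy ∧ xR²z) → ∃w (y = w ∧ zR²w)) — i.e. a generalized confluence (Geach) condition.
F1: fails — tRs, tR²v but no w* with s=w* and vR²w*.
F2: fails — w1Rw1, w1R²w0 but no w with w1=w and w0R²w.
F3: fails — 0R2, 0R²0 but no w with 2=w and 0R²w.
F4: fails — 0R0, 0R²3 but no w with 0=w and 3R²w.
F5: ✓.

F5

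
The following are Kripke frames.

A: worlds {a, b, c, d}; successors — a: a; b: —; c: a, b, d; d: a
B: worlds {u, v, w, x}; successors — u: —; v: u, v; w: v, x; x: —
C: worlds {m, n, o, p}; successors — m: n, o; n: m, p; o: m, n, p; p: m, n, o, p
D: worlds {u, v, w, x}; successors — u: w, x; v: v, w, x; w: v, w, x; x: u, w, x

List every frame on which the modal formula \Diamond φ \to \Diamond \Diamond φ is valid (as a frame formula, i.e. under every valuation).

Frame correspondent (Sahlqvist): \forall x \forall y (xRy \to \exists w (y = w \wedge x R^2 w)) — i.e. a generalized confluence (Geach) condition.
A: fails — cRb but no w with b=w and cR²w.
B: fails — wRx but no t with x=t and wR²t.
C: fails — mRo but no w with o=w and mR²w.
D: satisfies the condition.
Valid on: D.

D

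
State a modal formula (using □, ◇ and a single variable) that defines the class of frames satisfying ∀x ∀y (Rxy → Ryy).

□(□q → q)

A defining formula is □(□q → q) (the T□ axiom).
Suppose □(□q→q) is valid. Take Rxy and set V(q)={w : Ryw}. Then at y, □q holds; since □(□q→q) at x, □q→q at y, so q at y, i.e. Ryy.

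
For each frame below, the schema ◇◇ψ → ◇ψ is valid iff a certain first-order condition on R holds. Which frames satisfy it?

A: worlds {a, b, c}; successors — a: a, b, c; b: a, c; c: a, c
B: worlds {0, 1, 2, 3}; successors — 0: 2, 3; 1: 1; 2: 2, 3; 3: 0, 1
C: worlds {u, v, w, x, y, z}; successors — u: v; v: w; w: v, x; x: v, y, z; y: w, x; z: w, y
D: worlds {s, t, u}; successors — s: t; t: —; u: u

This is the axiom for transitivity; its first-order frame correspondent is ∀x ∀y ∀z (Rxy ∧ Ryz → Rxz).
A: fails — Rba and Rab but not Rbb.
B: fails — R23 and R31 but not R21.
C: fails — Ruv and Rvw but not Ruw.
D: holds.
Valid on: D.

D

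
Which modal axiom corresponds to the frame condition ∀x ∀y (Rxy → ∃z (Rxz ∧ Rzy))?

A defining formula is □□s → □s (the C4 axiom).
Suppose □□s→□s is valid. Take Rxy and set V(s)={w : xR²w}. Then □□s at x, so □s at x, so s at y, i.e. ∃z(Rxz∧Rzy).

□□s → □s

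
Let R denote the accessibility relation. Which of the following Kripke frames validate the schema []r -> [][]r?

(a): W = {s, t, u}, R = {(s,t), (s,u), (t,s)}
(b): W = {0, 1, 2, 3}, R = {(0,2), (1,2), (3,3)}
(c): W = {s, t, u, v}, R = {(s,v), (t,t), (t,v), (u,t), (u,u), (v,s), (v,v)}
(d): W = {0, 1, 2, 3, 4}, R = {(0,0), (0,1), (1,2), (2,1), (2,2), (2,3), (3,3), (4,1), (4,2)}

This is the axiom for transitivity; its first-order frame correspondent is forall x forall y forall z (Rxy & Ryz -> Rxz).
(a): fails — Rts and Rsu but not Rtu.
(b): condition met.
(c): fails — Rtv and Rvs but not Rts.
(d): fails — R12 and R23 but not R13.
Valid on: (b).

(b)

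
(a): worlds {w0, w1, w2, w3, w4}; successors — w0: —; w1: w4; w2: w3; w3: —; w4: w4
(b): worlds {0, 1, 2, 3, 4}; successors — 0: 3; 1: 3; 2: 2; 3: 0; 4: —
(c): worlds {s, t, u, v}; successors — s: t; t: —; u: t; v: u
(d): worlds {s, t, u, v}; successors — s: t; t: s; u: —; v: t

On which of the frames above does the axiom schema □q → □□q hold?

Frame correspondent (Sahlqvist): ∀x ∀y ∀z (Rxy ∧ Ryz → Rxz) — i.e. transitivity.
(a): satisfies the condition.
(b): fails — R30 and R03 but not R33.
(c): fails — Rvu and Rut but not Rvt.
(d): fails — Rvt and Rts but not Rvs.

(a)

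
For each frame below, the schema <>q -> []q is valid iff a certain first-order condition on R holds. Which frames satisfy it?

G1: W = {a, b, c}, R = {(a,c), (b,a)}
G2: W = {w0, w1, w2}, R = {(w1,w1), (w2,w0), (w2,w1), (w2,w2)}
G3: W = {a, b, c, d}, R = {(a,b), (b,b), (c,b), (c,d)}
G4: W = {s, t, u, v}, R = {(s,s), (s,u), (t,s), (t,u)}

G1

Frame correspondent (Sahlqvist): forall x forall y forall z (Rxy & Rxz -> y = z) — i.e. partial functionality.
G1: holds.
G2: fails — w2 sees both w0 and w1.
G3: fails — c sees both b and d.
G4: fails — s sees both s and u.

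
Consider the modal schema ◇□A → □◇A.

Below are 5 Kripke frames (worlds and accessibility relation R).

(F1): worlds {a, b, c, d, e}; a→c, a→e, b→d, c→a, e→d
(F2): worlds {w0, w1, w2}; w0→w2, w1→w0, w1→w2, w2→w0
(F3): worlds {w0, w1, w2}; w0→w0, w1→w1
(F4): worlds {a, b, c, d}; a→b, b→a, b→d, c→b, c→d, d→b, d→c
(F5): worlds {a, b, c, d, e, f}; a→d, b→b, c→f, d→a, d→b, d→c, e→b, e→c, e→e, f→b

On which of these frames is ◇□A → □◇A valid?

This is the axiom for convergence; its first-order frame correspondent is ∀x ∀y ∀z (Rxy ∧ Rxz → ∃w (Ryw ∧ Rzw)).
(F1): fails — Rae and Rac but e and c have no common successor.
(F2): fails — Rw1w2 and Rw1w0 but w2 and w0 have no common successor.
(F3): ✓.
(F4): fails — Rcd and Rcb but d and b have no common successor.
(F5): fails — Rdc and Rdb but c and b have no common successor.
Valid on: (F3).

(F3)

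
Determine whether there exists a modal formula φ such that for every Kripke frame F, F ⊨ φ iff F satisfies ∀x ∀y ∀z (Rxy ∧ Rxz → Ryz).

Yes: it is the Euclidean property, defined by the 5 schema ◇r → □◇r.
Suppose ◇r→□◇r is valid. Take Rxy, Rxz and set V(r)={y}. Then ◇r at x, so □◇r at x, so ◇r at z, so some w with Rzw has r; w=y, i.e. Rzy. By symmetry of the argument, Ryz.

Definable; ◇r → □◇r defines it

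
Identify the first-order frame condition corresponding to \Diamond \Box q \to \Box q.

This is a form of the 5 axiom.
Its frame correspondent is the Euclidean property — \forall x \forall y \forall z (Rxy \wedge Rxz \to Ryz).

The Euclidean property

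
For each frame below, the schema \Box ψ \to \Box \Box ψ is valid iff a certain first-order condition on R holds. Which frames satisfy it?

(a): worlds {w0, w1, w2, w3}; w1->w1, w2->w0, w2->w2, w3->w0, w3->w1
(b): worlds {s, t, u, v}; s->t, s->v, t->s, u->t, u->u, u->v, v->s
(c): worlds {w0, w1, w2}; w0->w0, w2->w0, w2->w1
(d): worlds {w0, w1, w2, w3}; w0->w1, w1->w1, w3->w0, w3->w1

(a), (c), (d)

This is the axiom for transitivity; its first-order frame correspondent is \forall x \forall y \forall z (Rxy \wedge Ryz \to Rxz).
(a): satisfies the condition.
(b): fails — Ruv and Rvs but not Rus.
(c): satisfies the condition.
(d): satisfies the condition.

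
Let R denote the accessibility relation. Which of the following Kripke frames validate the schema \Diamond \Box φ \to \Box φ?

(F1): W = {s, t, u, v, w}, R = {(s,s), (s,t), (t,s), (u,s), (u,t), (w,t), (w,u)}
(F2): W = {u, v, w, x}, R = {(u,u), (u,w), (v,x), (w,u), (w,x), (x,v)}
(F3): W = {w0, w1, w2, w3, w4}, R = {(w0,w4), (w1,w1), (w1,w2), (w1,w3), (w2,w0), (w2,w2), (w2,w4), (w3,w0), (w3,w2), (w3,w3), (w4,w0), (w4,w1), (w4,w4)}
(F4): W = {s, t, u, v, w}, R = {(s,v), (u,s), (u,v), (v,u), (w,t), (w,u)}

none

This is the axiom for the Euclidean property; its first-order frame correspondent is \forall x \forall y \forall z (Rxy \wedge Rxz \to Ryz).
(F1): fails — Rst and Rst but not Rtt.
(F2): fails — Ruw and Ruw but not Rww.
(F3): fails — Rw1w2 and Rw1w1 but not Rw2w1.
(F4): fails — Rsv and Rsv but not Rvv.
Valid on no frame.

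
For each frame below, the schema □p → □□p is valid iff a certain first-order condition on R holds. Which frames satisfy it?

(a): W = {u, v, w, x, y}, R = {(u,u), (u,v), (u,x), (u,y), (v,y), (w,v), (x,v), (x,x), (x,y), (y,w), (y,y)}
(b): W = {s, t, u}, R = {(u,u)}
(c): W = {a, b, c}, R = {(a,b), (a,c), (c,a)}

(b)

Frame correspondent (Sahlqvist): ∀x ∀y ∀z (Rxy ∧ Ryz → Rxz) — i.e. transitivity.
(a): fails — Ryw and Rwv but not Ryv.
(b): satisfies the condition.
(c): fails — Rac and Rca but not Raa.
Valid on: (b).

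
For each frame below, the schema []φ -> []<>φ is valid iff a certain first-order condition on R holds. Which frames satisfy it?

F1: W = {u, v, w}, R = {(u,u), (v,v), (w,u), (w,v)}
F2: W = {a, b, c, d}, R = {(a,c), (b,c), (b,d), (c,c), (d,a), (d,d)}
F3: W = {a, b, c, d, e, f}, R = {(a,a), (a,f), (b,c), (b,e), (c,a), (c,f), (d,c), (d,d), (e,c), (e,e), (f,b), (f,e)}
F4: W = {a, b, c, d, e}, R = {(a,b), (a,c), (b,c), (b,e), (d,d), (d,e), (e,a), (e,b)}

Frame correspondent (Sahlqvist): forall x forall z (xRz -> exists w (xRw & zRw)) — i.e. a generalized confluence (Geach) condition.
F1: holds.
F2: fails — dRa but no w with dRw and aRw.
F3: fails — aRf but no w with aRw and fRw.
F4: fails — aRc but no w with aRw and cRw.

F1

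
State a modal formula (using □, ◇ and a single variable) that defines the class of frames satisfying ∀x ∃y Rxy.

□s → ◇s

This is seriality; the standard corresponding axiom is D: □s → ◇s.
Suppose □s→◇s is valid. At any x set V(s)=W. Then □s at x, so ◇s at x, so x has a successor.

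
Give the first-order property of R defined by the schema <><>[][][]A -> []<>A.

This is a Sahlqvist (Geach-type) schema ◇^2□^3A → □^1◇^1A.
Minimal-valuation argument: fix x; take any y with xR^2y and any z with xR^1z. Set V(A) to the set of worlds R-reachable from y in exactly 3 steps. Then □^3A holds at y, so the antecedent holds at x; validity forces ◇^1A at z, giving a w with zR^1w and yR^3w.
First-order correspondent: forall x forall y forall z ((x R^2 y & xRz) -> exists w (y R^3 w & zRw)).

forall x forall y forall z ((x R^2 y & xRz) -> exists w (y R^3 w & zRw))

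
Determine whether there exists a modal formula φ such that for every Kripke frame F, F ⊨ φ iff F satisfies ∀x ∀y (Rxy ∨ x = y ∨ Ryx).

Not definable by any modal formula

Any modally definable frame class is closed under disjoint unions.
Take 3 disjoint single-world reflexive frames: each is trivially connected, but their disjoint union has 3 worlds with no edge between distinct components, so it is not connected.
So no modal formula (or set of formulas) defines exactly the connected frames.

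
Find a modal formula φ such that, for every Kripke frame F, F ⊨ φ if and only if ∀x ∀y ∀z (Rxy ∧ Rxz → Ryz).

This is the Euclidean property; the standard corresponding axiom is 5: ◇s → □◇s.

◇s → □◇s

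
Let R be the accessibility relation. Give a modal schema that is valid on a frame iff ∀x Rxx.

This is reflexivity; the standard corresponding axiom is T: □q → q.
Suppose □q→q is valid. At any x set V(q)={w : Rxw}. Then □q holds at x, so q holds at x, i.e. Rxx.

□q → q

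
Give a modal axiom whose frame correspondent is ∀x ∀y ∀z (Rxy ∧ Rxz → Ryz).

This is the Euclidean property; the standard corresponding axiom is 5: ◇p → □◇p.

◇p → □◇p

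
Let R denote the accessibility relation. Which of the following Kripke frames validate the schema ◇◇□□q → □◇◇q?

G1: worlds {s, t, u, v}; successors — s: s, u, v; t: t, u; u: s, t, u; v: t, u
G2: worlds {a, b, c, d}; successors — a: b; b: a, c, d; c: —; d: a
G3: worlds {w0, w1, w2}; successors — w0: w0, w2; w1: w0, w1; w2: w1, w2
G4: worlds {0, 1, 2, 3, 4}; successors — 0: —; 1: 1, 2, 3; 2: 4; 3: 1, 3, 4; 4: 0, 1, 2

This is the axiom for a generalized confluence (Geach) condition; its first-order frame correspondent is ∀x ∀y ∀z ((xR²y ∧ xRz) → ∃w (yR²w ∧ zR²w)).
G1: satisfies the condition.
G2: fails — aR²c, aRb but no w with cR²w and bR²w.
G3: satisfies the condition.
G4: fails — 2R²0, 2R4 but no w with 0R²w and 4R²w.
Valid on: G1, G3.

G1, G3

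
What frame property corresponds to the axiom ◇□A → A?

symmetry: ∀x ∀y (Rxy → Ryx)

This is a form of the B axiom.
It corresponds to symmetry: ∀x ∀y (Rxy → Ryx).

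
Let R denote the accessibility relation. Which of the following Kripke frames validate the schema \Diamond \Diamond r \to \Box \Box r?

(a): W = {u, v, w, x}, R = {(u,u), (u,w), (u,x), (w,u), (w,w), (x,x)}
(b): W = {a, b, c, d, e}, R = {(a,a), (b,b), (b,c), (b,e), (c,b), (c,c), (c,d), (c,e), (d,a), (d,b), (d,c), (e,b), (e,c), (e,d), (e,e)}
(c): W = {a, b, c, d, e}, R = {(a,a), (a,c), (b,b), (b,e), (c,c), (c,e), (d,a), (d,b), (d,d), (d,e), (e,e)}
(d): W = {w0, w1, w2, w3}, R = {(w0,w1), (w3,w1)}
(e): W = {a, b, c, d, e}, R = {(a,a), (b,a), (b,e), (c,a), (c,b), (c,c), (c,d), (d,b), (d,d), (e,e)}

(d)

Frame correspondent (Sahlqvist): \forall x \forall y \forall z ((x R^2 y \wedge x R^2 z) \to \exists w (y = w \wedge z = w)) — i.e. a generalized confluence (Geach) condition.
(a): fails — uR²u, uR²w but u ≠ w.
(b): fails — bR²b, bR²c but b ≠ c.
(c): fails — aR²a, aR²c but a ≠ c.
(d): ✓.
(e): fails — bR²a, bR²e but a ≠ e.
Valid on: (d).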